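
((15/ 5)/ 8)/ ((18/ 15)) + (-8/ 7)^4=77541/ 38416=2.02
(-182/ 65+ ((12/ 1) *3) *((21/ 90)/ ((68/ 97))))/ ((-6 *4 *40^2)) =-1561/ 6528000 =-0.00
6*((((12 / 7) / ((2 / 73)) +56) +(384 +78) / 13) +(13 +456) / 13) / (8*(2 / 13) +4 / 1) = 51921 / 238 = 218.16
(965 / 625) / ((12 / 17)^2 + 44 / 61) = 3402397 / 2687500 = 1.27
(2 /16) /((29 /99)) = 99 /232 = 0.43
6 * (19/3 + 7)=80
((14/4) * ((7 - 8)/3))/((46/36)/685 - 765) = 14385/9432427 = 0.00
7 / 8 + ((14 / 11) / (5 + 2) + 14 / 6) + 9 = 12.39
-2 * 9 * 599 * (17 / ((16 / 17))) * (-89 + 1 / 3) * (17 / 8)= 1174211913 / 32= 36694122.28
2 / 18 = 0.11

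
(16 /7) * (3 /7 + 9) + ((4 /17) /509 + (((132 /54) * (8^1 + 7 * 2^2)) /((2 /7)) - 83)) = 104537089 /423997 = 246.55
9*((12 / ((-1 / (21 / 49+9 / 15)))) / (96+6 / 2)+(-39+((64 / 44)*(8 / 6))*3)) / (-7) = 115407 / 2695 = 42.82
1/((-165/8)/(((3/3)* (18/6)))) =-0.15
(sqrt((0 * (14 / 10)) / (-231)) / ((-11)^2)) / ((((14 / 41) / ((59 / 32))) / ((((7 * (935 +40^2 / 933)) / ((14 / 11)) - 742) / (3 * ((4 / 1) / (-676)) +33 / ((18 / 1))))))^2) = 0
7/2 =3.50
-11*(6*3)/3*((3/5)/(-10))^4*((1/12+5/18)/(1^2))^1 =-3861/12500000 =-0.00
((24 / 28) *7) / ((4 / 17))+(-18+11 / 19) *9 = -4989 / 38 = -131.29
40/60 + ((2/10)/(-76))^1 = 757/1140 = 0.66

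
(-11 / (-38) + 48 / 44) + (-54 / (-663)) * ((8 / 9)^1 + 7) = 186873 / 92378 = 2.02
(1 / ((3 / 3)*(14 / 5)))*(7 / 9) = 5 / 18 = 0.28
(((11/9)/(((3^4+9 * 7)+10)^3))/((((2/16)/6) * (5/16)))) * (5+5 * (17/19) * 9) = 0.00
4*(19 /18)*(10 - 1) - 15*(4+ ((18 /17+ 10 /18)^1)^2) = -476711 /7803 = -61.09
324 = 324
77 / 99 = 7 / 9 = 0.78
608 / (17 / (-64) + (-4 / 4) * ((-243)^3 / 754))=14669824 / 459158615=0.03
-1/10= -0.10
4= 4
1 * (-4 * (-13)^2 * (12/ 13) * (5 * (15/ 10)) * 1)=-4680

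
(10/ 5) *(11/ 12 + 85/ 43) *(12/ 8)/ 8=1493/ 1376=1.09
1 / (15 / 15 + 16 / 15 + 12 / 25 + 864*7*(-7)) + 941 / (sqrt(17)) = -75 / 3175009 + 941*sqrt(17) / 17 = 228.23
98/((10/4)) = 39.20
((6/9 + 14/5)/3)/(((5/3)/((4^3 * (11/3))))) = 36608/225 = 162.70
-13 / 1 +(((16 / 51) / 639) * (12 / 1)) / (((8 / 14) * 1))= -141107 / 10863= -12.99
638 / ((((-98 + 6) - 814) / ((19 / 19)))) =-319 / 453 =-0.70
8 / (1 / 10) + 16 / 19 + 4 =1612 / 19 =84.84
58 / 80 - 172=-6851 / 40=-171.28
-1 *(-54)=54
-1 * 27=-27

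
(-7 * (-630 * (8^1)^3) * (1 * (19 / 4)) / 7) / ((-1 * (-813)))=510720 / 271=1884.58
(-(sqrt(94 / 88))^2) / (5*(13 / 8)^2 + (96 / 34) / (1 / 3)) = -12784 / 259391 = -0.05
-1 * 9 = -9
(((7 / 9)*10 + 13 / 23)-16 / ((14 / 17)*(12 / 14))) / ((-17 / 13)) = 38545 / 3519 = 10.95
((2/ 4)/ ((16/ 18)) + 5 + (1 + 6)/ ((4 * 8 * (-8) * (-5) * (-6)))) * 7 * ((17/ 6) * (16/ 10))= 5082847/ 28800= 176.49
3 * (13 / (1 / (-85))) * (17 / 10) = -11271 / 2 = -5635.50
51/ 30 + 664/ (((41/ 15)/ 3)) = 299497/ 410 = 730.48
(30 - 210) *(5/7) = -900/7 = -128.57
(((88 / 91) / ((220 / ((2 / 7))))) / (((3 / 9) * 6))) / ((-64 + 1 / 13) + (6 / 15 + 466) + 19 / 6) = 12 / 7751849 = 0.00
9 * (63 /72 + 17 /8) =27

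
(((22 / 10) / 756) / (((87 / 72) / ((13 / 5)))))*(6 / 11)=0.00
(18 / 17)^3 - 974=-4779430 / 4913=-972.81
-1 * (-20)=20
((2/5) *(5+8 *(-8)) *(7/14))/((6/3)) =-59/10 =-5.90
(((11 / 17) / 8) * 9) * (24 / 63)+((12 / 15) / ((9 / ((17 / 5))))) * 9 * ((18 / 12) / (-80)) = 26931 / 119000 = 0.23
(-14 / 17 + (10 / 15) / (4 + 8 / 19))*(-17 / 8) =1441 / 1008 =1.43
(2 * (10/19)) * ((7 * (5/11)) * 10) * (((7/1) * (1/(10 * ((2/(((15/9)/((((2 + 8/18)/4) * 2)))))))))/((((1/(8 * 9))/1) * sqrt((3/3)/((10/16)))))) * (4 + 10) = 9261000 * sqrt(10)/2299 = 12738.52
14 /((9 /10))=140 /9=15.56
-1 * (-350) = 350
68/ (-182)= -34/ 91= -0.37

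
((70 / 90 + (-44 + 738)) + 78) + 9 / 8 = 55721 / 72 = 773.90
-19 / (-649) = 19 / 649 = 0.03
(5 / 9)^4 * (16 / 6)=5000 / 19683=0.25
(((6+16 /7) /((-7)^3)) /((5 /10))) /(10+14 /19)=-551 /122451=-0.00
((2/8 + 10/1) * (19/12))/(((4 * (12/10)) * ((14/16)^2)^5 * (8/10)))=40842035200/2542277241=16.07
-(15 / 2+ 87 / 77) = -1329 / 154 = -8.63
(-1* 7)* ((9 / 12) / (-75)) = 7 / 100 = 0.07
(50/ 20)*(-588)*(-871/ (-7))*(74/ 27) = -4511780/ 9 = -501308.89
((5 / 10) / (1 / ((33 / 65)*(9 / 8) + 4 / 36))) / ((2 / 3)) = 3193 / 6240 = 0.51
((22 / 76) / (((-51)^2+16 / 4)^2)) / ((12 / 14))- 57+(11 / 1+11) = -54152479423 / 1547213700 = -35.00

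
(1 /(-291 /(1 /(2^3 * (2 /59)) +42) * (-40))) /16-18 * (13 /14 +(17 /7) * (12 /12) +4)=-2762306563 /20858880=-132.43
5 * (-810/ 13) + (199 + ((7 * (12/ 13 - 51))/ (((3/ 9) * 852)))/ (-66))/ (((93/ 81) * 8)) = -5839033635/ 20143552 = -289.87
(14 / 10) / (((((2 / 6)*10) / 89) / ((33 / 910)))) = 8811 / 6500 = 1.36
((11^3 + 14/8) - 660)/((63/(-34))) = -363.07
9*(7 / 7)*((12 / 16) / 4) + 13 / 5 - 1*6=-137 / 80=-1.71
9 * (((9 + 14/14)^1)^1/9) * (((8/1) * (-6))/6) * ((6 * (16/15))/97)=-512/97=-5.28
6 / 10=3 / 5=0.60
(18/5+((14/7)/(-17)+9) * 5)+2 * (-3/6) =3996/85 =47.01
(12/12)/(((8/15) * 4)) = 15/32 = 0.47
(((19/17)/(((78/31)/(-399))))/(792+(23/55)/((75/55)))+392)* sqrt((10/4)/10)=1469998771/7504276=195.89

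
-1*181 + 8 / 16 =-361 / 2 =-180.50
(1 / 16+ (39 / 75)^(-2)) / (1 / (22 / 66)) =10169 / 8112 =1.25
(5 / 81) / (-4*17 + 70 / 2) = -5 / 2673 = -0.00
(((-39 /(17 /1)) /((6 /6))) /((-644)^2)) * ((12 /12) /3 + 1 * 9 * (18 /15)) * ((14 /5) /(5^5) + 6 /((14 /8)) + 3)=-1526697133 /3855748750000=-0.00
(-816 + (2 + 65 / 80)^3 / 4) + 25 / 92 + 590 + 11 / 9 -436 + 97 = -1892261093 / 3391488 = -557.94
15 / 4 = 3.75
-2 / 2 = -1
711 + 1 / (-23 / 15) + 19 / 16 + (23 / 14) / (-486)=445396229 / 625968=711.53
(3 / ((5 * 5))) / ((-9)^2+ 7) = 3 / 2200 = 0.00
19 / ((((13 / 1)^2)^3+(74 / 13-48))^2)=3211 / 3937307362633089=0.00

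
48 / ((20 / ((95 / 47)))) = 228 / 47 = 4.85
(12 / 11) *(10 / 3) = 40 / 11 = 3.64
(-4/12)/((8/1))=-1/24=-0.04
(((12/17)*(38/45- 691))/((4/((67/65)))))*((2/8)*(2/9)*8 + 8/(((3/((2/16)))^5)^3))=-4489387293432978220413247/80461629471119848243200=-55.80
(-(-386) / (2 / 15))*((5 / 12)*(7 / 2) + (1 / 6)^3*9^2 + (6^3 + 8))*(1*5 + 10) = 19613625 / 2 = 9806812.50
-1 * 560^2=-313600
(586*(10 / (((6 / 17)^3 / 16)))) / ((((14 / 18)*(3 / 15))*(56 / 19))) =683766775 / 147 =4651474.66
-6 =-6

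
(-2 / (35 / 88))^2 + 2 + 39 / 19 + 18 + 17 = 1497494 / 23275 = 64.34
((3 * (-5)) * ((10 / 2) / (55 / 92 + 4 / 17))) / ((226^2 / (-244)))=7155300 / 16638007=0.43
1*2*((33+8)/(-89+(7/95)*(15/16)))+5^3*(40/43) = 134103096/1162505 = 115.36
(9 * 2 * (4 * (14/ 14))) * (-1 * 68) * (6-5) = -4896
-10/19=-0.53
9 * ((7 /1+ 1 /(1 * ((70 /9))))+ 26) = 20871 /70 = 298.16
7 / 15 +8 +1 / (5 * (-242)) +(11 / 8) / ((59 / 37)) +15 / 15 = 8847901 / 856680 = 10.33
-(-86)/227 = 86/227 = 0.38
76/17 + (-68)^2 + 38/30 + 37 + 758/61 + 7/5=4680.56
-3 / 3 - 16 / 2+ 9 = 0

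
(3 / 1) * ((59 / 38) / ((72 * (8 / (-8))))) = -59 / 912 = -0.06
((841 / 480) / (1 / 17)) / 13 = 14297 / 6240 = 2.29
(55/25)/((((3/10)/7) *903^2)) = 22/349461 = 0.00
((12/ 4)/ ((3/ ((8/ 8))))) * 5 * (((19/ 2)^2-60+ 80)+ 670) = 15605/ 4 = 3901.25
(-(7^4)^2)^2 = 33232930569601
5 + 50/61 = 355/61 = 5.82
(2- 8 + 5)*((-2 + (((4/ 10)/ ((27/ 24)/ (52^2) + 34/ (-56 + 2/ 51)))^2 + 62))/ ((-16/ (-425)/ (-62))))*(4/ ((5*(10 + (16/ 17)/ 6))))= 7839.22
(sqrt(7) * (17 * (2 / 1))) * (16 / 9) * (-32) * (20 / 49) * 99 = -3829760 * sqrt(7) / 49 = -206787.60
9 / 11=0.82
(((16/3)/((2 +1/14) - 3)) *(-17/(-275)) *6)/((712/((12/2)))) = -0.02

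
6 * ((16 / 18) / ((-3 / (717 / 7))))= -3824 / 21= -182.10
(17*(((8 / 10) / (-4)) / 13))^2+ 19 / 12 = 83743 / 50700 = 1.65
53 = 53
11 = 11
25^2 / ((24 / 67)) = 1744.79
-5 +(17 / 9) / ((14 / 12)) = -71 / 21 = -3.38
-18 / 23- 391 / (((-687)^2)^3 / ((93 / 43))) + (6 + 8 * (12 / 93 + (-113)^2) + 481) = 110278441921688746399334992 / 1074427592742703340577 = 102639.25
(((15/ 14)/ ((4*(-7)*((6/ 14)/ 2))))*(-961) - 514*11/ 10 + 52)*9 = -430659/ 140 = -3076.14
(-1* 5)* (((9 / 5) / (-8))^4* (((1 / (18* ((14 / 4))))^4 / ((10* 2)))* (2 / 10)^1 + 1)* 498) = -392248729149 / 61465600000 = -6.38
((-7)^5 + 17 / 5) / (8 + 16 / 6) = -126027 / 80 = -1575.34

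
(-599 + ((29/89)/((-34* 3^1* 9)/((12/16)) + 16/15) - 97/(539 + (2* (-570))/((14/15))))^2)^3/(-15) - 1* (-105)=9671762037870857174081260342206229971804493509688540914300274054235/675082721656849399433244816296628808164913042661720866947072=14326780.60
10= 10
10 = 10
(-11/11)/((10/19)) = -1.90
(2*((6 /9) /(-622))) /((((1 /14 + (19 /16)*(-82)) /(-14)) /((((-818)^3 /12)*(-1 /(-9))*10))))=2145586253440 /137265759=15630.89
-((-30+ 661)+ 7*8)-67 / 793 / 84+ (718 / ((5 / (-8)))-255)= -696362183 / 333060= -2090.80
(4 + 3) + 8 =15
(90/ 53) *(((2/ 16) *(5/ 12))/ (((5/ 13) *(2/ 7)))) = 1365/ 1696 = 0.80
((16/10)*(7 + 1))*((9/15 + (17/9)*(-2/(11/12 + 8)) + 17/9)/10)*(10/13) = 636416/312975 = 2.03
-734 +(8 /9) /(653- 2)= -4300498 /5859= -734.00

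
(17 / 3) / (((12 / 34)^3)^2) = 2931.66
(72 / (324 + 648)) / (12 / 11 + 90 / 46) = 506 / 20817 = 0.02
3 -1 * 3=0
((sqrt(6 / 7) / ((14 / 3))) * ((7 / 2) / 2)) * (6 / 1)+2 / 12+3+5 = 9 * sqrt(42) / 28+49 / 6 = 10.25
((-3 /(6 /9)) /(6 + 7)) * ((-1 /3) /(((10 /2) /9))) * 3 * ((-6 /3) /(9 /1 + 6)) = -27 /325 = -0.08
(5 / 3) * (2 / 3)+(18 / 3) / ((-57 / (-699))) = 74.69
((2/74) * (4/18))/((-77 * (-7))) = 2/179487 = 0.00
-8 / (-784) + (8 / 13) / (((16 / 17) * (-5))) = -384 / 3185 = -0.12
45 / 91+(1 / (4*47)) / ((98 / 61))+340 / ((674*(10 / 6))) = 64611745 / 80715544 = 0.80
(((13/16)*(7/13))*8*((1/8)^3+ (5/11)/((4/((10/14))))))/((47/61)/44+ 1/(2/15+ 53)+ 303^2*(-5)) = -159317909/251383069680896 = -0.00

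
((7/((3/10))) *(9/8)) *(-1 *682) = -35805/2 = -17902.50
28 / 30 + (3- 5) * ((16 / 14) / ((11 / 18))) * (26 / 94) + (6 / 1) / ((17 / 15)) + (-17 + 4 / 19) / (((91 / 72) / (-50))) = 152583000244 / 227942715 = 669.39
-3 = -3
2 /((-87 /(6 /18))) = -2 /261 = -0.01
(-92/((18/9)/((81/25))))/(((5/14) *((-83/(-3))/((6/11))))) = -938952/114125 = -8.23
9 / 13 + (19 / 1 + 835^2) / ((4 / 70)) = 158623019 / 13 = 12201770.69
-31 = -31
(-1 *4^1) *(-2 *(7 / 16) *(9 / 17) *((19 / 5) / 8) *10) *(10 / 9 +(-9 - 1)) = -1330 / 17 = -78.24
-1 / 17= -0.06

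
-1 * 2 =-2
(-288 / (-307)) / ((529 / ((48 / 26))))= 6912 / 2111239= 0.00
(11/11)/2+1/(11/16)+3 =109/22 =4.95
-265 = -265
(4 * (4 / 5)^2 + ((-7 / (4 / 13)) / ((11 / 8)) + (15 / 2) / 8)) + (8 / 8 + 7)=-22211 / 4400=-5.05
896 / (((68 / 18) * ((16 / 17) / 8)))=2016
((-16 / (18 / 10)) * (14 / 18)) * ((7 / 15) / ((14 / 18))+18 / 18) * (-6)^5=86016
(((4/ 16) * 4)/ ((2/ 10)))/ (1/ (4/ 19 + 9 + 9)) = 1730/ 19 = 91.05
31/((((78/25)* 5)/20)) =1550/39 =39.74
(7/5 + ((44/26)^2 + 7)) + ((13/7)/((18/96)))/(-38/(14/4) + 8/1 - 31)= 6591538/600795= 10.97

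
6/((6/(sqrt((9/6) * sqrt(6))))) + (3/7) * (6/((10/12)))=6^(3/4)/2 + 108/35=5.00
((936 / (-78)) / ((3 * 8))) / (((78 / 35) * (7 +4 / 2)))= -35 / 1404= -0.02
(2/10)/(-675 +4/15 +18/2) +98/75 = 978403/748950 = 1.31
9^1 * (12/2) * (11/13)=594/13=45.69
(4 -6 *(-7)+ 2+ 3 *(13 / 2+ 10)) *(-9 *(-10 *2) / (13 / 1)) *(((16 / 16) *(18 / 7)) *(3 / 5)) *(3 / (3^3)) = 1620 / 7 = 231.43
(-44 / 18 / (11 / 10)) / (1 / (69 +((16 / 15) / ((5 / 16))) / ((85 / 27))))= -198572 / 1275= -155.74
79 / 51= 1.55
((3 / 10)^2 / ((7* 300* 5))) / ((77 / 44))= 3 / 612500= 0.00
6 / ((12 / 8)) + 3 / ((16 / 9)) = 91 / 16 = 5.69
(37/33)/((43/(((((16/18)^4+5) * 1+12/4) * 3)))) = 190328/282123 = 0.67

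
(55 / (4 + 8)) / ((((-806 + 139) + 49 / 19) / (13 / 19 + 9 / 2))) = -10835 / 302976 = -0.04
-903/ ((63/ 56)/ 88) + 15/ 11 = -2330899/ 33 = -70633.30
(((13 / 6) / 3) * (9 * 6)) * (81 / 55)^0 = 39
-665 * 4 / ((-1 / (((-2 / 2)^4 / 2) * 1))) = 1330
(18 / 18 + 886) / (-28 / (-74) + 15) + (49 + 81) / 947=31153563 / 538843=57.82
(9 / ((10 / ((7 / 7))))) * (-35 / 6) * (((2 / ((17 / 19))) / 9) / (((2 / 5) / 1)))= -665 / 204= -3.26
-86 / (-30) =2.87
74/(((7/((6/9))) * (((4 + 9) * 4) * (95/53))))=1961/25935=0.08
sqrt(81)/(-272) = -9/272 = -0.03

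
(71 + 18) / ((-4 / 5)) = -111.25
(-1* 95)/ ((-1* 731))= 95/ 731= 0.13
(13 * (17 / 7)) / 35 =221 / 245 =0.90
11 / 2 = 5.50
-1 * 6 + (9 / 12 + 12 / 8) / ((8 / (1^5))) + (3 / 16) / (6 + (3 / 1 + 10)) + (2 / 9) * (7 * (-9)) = -19.71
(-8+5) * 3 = -9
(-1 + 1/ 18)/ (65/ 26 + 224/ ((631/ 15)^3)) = -4271073047/ 11319389595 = -0.38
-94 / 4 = -47 / 2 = -23.50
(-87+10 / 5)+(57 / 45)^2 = -18764 / 225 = -83.40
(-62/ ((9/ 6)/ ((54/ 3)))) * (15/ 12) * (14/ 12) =-1085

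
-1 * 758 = -758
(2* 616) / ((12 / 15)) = 1540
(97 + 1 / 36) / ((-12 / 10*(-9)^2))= -17465 / 17496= -1.00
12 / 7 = 1.71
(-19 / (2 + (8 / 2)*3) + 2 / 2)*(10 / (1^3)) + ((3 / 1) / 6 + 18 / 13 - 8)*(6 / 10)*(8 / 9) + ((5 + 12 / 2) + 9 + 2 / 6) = 18428 / 1365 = 13.50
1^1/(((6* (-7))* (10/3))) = -1/140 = -0.01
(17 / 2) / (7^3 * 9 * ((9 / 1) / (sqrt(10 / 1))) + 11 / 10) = -935 / 7718950769 + 2361555 * sqrt(10) / 7718950769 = 0.00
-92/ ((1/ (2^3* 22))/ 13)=-210496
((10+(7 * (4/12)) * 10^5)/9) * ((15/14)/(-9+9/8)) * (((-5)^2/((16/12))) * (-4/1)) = 264561.60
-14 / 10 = -7 / 5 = -1.40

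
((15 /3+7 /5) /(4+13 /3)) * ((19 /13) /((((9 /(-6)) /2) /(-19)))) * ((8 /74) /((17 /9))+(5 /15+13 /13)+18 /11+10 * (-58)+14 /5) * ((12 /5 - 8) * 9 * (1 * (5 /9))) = 77099686350848 /168650625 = 457156.24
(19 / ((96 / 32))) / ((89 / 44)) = 836 / 267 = 3.13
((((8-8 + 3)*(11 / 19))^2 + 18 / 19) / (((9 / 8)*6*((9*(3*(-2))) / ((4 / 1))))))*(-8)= 3392 / 9747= 0.35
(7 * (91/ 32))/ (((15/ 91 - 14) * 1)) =-57967/ 40288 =-1.44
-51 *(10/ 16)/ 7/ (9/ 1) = -85/ 168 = -0.51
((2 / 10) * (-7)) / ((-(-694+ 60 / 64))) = -112 / 55445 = -0.00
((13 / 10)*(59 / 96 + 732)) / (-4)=-914303 / 3840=-238.10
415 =415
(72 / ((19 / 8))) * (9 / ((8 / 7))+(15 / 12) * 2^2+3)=9144 / 19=481.26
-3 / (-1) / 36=1 / 12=0.08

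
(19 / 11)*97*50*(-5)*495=-20733750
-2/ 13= -0.15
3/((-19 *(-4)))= 3/76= 0.04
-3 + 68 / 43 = -61 / 43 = -1.42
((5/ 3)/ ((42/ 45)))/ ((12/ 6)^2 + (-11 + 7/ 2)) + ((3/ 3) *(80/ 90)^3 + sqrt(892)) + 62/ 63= 42017/ 35721 + 2 *sqrt(223)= 31.04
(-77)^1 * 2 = -154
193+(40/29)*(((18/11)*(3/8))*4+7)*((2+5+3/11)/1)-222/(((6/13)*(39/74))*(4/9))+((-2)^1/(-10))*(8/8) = -61949927/35090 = -1765.46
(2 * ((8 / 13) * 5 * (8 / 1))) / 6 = 320 / 39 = 8.21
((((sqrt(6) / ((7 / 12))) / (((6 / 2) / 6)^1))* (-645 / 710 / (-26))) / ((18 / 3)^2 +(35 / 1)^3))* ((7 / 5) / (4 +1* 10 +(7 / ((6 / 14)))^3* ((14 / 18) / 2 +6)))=376164* sqrt(6) / 2680678748082335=0.00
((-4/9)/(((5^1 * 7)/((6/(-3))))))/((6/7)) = 4/135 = 0.03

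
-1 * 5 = -5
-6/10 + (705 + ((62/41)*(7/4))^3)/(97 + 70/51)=93429212247/13831066280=6.76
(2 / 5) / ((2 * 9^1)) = 1 / 45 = 0.02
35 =35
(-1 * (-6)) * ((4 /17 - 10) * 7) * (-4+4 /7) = 23904 /17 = 1406.12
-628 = -628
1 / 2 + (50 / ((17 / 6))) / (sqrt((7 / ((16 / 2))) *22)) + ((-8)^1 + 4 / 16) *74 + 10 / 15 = -1717 / 3 + 600 *sqrt(77) / 1309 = -568.31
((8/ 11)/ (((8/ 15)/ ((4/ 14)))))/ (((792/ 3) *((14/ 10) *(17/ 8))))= 50/ 100793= 0.00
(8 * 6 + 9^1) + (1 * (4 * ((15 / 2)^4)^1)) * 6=151989 / 2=75994.50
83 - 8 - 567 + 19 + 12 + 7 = -454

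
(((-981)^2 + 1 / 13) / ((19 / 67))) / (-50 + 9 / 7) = -5867515486 / 84227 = -69663.12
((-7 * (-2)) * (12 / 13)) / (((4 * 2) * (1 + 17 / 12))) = 252 / 377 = 0.67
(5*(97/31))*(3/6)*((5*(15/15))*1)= 2425/62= 39.11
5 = 5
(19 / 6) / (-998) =-19 / 5988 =-0.00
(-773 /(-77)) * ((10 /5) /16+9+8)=105901 /616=171.92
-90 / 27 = -10 / 3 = -3.33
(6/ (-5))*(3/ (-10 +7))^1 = 6/ 5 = 1.20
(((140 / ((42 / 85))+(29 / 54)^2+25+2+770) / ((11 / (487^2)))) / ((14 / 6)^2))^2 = 18313473989203.04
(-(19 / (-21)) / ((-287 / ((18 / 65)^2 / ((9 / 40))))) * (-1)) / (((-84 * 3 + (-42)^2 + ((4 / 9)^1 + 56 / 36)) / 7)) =0.00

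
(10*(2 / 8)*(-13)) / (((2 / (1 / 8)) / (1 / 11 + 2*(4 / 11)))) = -585 / 352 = -1.66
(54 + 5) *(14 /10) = 413 /5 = 82.60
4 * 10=40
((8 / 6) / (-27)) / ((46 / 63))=-14 / 207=-0.07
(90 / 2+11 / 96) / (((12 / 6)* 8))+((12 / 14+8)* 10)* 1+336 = 4595309 / 10752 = 427.39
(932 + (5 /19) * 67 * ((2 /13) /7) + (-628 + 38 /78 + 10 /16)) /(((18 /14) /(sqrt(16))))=975155 /1026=950.44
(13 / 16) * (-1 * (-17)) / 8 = 221 / 128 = 1.73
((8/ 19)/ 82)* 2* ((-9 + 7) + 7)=40/ 779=0.05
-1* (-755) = 755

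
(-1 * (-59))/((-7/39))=-2301/7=-328.71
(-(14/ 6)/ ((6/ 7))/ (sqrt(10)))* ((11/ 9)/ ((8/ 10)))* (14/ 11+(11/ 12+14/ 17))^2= -2239844929* sqrt(10)/ 593277696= -11.94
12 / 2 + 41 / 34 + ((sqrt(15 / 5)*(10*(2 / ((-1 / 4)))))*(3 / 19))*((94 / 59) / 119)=245 / 34 - 22560*sqrt(3) / 133399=6.91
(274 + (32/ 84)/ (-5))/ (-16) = -17.12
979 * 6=5874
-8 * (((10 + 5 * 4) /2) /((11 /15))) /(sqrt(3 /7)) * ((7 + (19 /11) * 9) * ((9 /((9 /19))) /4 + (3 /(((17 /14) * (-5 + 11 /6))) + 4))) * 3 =-1149145200 * sqrt(21) /39083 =-134740.04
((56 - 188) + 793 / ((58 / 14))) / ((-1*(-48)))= 1723 / 1392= 1.24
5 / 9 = 0.56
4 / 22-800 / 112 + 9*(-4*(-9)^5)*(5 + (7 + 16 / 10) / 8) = 9943787191 / 770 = 12914009.34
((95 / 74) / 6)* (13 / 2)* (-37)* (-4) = 1235 / 6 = 205.83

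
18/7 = 2.57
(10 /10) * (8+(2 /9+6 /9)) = 80 /9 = 8.89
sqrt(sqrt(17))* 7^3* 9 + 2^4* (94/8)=188 + 3087* 17^(1/4)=6456.29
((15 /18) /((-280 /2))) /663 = -1 /111384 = -0.00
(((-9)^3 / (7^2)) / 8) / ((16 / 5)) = -0.58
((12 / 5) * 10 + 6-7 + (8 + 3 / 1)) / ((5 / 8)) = 272 / 5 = 54.40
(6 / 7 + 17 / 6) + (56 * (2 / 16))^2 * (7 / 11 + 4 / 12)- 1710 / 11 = -48163 / 462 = -104.25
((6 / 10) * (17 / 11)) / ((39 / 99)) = 153 / 65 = 2.35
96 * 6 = 576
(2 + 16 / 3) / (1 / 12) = 88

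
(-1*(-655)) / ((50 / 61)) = 7991 / 10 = 799.10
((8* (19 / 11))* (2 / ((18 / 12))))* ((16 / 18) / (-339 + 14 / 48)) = -0.05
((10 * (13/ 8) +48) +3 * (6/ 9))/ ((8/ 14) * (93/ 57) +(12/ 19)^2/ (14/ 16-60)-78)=-316746815/ 368499256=-0.86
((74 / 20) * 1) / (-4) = -37 / 40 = -0.92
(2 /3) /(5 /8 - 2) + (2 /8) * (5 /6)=-73 /264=-0.28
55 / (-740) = -11 / 148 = -0.07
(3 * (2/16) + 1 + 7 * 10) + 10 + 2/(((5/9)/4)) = 3831/40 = 95.78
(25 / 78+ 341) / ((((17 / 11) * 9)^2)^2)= 389787343 / 42742539918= 0.01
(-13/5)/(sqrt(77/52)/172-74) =4472 * sqrt(1001)/42120515455 + 1479910016/42120515455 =0.04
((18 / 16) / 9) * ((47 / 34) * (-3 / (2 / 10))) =-705 / 272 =-2.59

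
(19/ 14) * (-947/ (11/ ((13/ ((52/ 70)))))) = -89965/ 44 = -2044.66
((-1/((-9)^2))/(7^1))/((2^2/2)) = -1/1134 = -0.00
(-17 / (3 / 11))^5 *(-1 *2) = 1882052590.18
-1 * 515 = -515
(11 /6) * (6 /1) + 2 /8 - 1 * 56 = -179 /4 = -44.75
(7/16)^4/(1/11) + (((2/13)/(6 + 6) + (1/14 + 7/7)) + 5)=116065499/17891328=6.49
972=972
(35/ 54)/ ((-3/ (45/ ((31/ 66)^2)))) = -42350/ 961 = -44.07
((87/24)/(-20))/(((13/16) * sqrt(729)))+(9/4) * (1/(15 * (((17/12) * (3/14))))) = 28991/59670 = 0.49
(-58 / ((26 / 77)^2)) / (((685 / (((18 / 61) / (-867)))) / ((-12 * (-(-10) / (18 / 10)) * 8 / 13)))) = -55021120 / 5306135081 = -0.01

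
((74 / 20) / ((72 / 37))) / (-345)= -1369 / 248400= -0.01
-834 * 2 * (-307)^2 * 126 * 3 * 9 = -534819343464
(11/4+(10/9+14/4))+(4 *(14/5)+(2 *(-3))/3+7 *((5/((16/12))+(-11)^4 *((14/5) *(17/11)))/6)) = 26616889/360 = 73935.80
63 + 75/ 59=3792/ 59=64.27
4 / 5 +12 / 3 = 24 / 5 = 4.80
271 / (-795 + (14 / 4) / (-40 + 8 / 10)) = -15176 / 44525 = -0.34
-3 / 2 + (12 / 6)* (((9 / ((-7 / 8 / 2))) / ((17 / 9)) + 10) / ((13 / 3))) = -5913 / 3094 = -1.91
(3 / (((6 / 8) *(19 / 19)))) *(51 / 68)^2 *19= 171 / 4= 42.75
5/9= 0.56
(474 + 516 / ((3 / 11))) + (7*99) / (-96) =75481 / 32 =2358.78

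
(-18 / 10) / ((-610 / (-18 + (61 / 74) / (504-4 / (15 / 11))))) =-90093573 / 1696361200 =-0.05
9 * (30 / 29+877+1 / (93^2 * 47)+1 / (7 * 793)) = 7902.31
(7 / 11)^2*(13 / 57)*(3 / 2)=637 / 4598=0.14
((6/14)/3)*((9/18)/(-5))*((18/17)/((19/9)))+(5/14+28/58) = 546017/655690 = 0.83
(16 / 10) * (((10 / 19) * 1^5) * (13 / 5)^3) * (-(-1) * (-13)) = -456976 / 2375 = -192.41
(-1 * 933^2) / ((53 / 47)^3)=-90376779447 / 148877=-607056.69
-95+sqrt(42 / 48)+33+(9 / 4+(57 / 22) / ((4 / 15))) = -4403 / 88+sqrt(14) / 4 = -49.10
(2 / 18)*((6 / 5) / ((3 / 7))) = 14 / 45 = 0.31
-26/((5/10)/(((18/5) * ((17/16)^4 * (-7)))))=68403699/40960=1670.01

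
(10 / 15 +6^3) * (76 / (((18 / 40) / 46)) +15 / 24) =181806625 / 108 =1683394.68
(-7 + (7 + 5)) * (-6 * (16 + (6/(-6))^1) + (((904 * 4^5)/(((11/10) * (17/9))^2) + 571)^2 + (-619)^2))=282611848517234307160/1222830961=231112768265.31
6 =6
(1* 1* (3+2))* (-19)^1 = -95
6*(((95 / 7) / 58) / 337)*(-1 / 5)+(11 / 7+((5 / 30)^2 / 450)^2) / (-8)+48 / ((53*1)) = 5392616329054217 / 7612403924160000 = 0.71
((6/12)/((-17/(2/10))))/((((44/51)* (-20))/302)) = 453/4400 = 0.10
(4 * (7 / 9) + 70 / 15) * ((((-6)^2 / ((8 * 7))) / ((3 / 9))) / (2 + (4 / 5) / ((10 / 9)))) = 375 / 68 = 5.51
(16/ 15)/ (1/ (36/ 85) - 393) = -192/ 70315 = -0.00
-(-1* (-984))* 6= -5904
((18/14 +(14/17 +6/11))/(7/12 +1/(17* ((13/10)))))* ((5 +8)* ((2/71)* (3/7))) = 42283800/63794423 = 0.66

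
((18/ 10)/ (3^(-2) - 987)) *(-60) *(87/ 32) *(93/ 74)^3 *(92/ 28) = 391112960751/ 201555175808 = 1.94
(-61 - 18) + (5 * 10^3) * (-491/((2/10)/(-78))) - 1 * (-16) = 957449937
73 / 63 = 1.16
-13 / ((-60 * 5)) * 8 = 26 / 75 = 0.35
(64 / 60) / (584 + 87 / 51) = 272 / 149355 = 0.00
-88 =-88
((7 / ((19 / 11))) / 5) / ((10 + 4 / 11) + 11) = 847 / 22325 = 0.04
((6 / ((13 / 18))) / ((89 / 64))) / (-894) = -0.01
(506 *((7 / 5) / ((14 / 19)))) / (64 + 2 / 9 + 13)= 43263 / 3475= 12.45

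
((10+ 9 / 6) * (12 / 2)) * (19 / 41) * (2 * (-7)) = -18354 / 41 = -447.66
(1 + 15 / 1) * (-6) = -96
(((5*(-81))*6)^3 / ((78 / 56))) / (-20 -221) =133923132000 / 3133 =42745972.55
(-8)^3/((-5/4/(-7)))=-14336/5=-2867.20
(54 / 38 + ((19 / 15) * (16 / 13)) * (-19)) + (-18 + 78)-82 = -185989 / 3705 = -50.20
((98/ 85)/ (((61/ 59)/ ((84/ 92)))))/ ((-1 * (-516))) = 20237/ 10255930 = 0.00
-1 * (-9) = 9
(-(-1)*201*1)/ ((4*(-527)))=-201/ 2108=-0.10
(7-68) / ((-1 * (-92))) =-61 / 92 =-0.66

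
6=6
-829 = -829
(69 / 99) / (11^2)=0.01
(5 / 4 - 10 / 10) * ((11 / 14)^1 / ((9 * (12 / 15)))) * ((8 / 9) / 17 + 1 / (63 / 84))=2915 / 77112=0.04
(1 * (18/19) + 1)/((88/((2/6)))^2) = 37/1324224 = 0.00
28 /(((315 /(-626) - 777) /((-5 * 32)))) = 400640 /69531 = 5.76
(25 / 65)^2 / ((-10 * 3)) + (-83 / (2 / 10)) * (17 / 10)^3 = -206744453 / 101400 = -2038.90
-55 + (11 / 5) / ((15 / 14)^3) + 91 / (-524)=-472056709 / 8842500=-53.38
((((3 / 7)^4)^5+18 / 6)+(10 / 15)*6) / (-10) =-279272933785034204 / 398961331488060005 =-0.70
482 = 482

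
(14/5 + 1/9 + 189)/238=254/315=0.81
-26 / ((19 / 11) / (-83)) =1249.37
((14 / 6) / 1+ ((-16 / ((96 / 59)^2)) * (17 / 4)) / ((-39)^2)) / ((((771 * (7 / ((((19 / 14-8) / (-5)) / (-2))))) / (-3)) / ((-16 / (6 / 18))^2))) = 251649289 / 127693020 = 1.97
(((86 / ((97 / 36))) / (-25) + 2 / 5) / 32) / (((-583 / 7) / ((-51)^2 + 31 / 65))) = 157280417 / 183790750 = 0.86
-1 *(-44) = 44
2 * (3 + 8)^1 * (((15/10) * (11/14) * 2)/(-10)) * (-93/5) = 33759/350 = 96.45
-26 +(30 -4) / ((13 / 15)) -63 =-59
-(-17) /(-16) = -1.06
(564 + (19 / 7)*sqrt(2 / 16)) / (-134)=-4.22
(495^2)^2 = 60037250625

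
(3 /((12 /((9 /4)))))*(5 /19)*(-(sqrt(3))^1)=-45*sqrt(3) /304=-0.26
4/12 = 1/3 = 0.33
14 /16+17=143 /8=17.88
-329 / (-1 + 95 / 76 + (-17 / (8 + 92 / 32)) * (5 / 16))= 114492 / 83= 1379.42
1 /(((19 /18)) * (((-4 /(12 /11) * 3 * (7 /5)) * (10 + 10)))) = -9 /2926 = -0.00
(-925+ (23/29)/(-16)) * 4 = -429223/116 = -3700.20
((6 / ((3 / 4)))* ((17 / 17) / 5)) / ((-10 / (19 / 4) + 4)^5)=2476099 / 37791360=0.07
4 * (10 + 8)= 72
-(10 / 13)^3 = -1000 / 2197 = -0.46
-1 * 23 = -23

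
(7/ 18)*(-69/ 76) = -161/ 456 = -0.35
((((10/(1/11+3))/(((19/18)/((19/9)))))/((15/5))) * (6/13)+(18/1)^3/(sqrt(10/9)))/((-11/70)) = -122472 * sqrt(10)/11 - 1400/221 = -35214.56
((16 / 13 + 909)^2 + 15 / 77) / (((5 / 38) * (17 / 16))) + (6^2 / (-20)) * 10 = 6555152754814 / 1106105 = 5926338.60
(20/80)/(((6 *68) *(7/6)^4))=27/81634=0.00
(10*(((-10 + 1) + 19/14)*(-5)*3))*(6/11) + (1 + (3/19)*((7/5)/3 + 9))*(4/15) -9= 616.99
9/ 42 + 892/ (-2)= -6241/ 14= -445.79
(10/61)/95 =2/1159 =0.00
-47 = -47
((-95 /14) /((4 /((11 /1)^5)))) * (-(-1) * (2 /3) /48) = -15299845 /4032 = -3794.60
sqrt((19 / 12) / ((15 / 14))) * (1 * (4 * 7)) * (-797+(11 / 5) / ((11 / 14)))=-55594 * sqrt(1330) / 75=-27032.89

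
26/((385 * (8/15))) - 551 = -169669/308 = -550.87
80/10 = 8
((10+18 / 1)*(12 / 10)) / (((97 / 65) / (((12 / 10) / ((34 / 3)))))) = 19656 / 8245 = 2.38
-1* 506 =-506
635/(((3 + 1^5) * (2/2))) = 158.75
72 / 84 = 6 / 7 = 0.86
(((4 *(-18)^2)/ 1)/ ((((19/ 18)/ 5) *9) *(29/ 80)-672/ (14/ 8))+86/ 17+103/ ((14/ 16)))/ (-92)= -311197335/ 239799518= -1.30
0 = 0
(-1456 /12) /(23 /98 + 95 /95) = -35672 /363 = -98.27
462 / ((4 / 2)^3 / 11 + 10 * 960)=0.05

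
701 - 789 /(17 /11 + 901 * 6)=41688904 /59483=700.85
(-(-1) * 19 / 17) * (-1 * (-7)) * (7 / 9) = 931 / 153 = 6.08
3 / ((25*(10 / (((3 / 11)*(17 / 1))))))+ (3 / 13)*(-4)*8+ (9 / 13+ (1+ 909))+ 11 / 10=16167282 / 17875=904.46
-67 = -67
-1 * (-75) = 75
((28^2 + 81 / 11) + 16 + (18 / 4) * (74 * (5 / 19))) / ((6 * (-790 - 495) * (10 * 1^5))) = -93527 / 8056950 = -0.01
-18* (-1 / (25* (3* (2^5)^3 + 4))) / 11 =0.00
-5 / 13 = -0.38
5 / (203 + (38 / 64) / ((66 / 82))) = 5280 / 215147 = 0.02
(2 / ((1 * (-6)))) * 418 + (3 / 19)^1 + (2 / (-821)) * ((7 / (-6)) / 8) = -17367937 / 124792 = -139.18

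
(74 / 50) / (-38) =-37 / 950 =-0.04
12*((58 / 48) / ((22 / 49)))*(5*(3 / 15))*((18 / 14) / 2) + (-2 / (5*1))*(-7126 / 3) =1281581 / 1320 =970.89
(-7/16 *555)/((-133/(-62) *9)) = -5735/456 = -12.58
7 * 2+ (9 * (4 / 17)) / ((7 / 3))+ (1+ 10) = 3083 / 119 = 25.91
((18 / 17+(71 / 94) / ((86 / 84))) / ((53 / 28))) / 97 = 1728300 / 176629337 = 0.01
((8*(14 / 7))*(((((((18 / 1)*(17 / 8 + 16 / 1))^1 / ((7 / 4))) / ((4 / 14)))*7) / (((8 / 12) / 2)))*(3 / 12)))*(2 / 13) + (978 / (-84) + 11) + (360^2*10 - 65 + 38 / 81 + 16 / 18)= 19228993393 / 14742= 1304368.02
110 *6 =660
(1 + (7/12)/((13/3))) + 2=163/52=3.13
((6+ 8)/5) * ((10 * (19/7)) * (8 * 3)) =1824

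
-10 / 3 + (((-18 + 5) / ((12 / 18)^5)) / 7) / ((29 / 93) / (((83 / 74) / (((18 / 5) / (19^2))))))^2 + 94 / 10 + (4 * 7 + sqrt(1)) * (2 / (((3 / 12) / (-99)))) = -1857698.25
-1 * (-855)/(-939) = -285/313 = -0.91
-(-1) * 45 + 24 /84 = 317 /7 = 45.29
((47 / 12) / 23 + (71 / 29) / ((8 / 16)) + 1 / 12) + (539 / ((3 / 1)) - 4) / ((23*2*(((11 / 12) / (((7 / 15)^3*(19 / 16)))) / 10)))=201623761 / 19809900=10.18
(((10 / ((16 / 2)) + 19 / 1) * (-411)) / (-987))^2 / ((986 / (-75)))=-9235755675 / 1707610016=-5.41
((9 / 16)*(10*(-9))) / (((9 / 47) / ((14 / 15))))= -987 / 4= -246.75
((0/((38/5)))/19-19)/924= -19/924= -0.02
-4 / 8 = -1 / 2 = -0.50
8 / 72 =1 / 9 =0.11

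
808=808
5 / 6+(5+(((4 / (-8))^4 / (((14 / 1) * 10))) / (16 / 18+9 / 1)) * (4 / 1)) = 872227 / 149520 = 5.83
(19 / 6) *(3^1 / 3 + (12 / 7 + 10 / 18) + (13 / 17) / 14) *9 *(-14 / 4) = -135299 / 408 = -331.62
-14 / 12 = -7 / 6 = -1.17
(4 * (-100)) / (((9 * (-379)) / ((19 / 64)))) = 475 / 13644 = 0.03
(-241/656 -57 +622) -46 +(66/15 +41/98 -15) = 508.45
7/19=0.37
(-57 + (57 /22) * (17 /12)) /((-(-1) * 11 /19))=-89167 /968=-92.11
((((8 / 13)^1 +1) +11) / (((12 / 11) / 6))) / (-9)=-7.71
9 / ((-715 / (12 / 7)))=-108 / 5005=-0.02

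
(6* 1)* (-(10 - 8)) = -12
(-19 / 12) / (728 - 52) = -19 / 8112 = -0.00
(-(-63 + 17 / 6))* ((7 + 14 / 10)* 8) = 4043.20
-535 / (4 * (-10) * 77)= 107 / 616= 0.17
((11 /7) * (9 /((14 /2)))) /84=33 /1372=0.02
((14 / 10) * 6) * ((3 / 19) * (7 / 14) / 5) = 63 / 475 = 0.13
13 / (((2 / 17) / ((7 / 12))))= 1547 / 24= 64.46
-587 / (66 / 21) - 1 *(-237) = 1105 / 22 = 50.23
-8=-8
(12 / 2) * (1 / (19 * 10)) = 0.03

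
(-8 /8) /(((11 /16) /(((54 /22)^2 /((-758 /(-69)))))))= -402408 /504449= -0.80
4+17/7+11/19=932/133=7.01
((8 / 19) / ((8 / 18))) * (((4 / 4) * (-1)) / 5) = -18 / 95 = -0.19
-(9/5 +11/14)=-181/70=-2.59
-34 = -34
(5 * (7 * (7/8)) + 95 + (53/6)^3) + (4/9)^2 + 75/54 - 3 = 65890/81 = 813.46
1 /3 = 0.33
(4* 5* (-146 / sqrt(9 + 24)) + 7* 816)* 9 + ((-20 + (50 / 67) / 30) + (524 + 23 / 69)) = 3478128 / 67 - 8760* sqrt(33) / 11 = 47337.60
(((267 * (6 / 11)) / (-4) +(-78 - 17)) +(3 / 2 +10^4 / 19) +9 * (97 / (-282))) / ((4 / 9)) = 69542883 / 78584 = 884.95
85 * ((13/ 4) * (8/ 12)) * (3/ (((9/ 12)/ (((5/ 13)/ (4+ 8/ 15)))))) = 125/ 2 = 62.50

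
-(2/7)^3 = -8/343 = -0.02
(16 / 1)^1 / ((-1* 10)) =-8 / 5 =-1.60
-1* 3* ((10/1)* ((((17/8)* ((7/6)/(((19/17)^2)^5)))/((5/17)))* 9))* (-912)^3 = 567657165711.38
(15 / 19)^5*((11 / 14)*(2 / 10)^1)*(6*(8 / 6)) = 6682500 / 17332693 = 0.39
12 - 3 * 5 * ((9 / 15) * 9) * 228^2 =-4210692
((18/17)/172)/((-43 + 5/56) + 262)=252/8968639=0.00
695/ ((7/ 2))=198.57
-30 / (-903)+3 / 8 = 983 / 2408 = 0.41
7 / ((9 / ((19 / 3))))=133 / 27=4.93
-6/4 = -3/2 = -1.50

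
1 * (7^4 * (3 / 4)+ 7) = 7231 / 4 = 1807.75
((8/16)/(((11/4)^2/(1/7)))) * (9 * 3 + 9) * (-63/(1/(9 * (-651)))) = 15186528/121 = 125508.50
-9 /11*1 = -9 /11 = -0.82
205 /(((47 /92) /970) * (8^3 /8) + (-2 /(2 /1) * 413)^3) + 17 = 13358834712928 /785813941159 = 17.00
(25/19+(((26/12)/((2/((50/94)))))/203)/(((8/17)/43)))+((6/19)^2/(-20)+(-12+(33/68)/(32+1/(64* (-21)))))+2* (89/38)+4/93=-7348694199861689/1292093974963680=-5.69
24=24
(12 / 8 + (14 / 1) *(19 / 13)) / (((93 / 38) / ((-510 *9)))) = -16598970 / 403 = -41188.51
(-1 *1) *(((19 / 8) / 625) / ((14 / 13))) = -247 / 70000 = -0.00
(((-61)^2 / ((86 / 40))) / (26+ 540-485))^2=5538336400 / 12131289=456.53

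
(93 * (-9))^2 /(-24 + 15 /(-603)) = -140814369 /4829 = -29160.15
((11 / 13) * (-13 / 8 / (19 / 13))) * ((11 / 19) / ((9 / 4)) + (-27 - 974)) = 24471161 / 25992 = 941.49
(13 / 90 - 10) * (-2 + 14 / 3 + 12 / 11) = -54994 / 1485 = -37.03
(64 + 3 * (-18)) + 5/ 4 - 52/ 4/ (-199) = 9007/ 796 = 11.32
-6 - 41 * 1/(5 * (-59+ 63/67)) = -113953/19450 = -5.86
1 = 1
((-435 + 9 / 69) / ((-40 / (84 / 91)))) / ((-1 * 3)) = -5001 / 1495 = -3.35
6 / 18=1 / 3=0.33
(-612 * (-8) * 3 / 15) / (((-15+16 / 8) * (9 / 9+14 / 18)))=-2754 / 65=-42.37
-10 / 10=-1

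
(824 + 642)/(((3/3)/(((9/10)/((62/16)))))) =52776/155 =340.49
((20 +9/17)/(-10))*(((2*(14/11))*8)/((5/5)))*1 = -39088/935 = -41.81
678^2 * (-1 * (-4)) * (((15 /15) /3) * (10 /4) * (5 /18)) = 1276900 /3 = 425633.33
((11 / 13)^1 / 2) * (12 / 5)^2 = 792 / 325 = 2.44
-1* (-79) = 79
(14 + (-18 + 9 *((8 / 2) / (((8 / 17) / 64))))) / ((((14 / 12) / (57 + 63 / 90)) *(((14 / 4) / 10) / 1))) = 33872208 / 49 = 691269.55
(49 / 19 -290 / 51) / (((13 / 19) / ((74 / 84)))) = -111407 / 27846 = -4.00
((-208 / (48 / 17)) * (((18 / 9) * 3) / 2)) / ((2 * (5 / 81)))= -1790.10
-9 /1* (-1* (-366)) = -3294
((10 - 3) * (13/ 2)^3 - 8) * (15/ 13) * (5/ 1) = 1148625/ 104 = 11044.47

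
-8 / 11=-0.73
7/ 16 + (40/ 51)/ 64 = 367/ 816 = 0.45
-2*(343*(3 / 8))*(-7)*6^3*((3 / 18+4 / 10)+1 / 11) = 14067459 / 55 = 255771.98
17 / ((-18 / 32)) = -272 / 9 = -30.22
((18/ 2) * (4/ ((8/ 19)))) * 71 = 12141/ 2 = 6070.50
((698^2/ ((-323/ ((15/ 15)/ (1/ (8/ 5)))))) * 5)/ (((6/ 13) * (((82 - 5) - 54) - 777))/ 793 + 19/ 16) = -49453154816/ 3068177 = -16118.09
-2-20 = -22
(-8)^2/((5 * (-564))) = -16/705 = -0.02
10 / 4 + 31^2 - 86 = 1755 / 2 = 877.50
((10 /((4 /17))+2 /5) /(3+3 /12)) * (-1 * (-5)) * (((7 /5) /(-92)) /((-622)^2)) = -231 /88983320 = -0.00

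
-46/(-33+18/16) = 1.44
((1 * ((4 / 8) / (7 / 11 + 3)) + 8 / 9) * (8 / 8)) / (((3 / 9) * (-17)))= -739 / 4080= -0.18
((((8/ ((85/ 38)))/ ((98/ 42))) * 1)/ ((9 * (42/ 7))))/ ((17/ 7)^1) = 0.01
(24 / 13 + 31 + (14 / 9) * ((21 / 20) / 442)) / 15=435589 / 198900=2.19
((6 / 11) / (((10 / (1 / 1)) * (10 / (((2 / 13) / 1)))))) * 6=18 / 3575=0.01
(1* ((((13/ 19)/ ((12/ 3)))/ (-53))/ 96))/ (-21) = 13/ 8120448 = 0.00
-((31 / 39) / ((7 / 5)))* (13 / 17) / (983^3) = -155 / 339100765059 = -0.00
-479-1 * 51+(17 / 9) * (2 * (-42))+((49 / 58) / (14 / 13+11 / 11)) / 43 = -46372799 / 67338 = -688.66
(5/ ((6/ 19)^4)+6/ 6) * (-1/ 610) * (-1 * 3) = 652901/ 263520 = 2.48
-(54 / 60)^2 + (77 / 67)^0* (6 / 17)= -777 / 1700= -0.46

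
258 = 258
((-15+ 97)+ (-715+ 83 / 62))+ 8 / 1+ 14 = -37799 / 62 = -609.66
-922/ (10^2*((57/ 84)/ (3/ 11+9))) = -658308/ 5225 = -125.99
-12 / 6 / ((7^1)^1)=-2 / 7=-0.29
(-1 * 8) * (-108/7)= 864/7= 123.43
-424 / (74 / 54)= -11448 / 37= -309.41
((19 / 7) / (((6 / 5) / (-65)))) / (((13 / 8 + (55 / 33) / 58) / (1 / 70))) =-71630 / 56399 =-1.27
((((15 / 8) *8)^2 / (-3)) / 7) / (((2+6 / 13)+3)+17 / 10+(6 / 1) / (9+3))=-1625 / 1162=-1.40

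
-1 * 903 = -903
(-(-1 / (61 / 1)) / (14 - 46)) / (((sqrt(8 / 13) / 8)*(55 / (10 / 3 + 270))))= -41*sqrt(26) / 8052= -0.03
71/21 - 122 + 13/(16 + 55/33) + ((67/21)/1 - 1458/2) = -843.69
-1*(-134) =134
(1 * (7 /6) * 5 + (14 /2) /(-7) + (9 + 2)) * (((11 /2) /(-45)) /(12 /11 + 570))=-2299 /678456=-0.00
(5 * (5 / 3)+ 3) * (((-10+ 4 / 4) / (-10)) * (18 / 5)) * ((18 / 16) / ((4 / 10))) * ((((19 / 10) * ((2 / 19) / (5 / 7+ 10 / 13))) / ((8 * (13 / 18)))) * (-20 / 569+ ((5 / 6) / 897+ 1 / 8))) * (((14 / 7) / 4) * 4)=1190950929 / 2722096000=0.44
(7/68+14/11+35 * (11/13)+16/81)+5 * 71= 304179121/787644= 386.19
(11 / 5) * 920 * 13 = 26312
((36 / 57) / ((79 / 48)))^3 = 191102976 / 3381754501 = 0.06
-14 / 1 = -14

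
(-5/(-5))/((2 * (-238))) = -1/476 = -0.00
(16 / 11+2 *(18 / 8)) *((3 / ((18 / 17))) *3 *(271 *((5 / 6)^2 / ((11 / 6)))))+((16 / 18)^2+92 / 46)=407592743 / 78408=5198.36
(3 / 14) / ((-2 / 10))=-15 / 14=-1.07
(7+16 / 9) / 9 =79 / 81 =0.98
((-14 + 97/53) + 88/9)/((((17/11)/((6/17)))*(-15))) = 25102/689265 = 0.04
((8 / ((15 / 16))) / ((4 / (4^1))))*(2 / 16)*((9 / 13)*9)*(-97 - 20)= -3888 / 5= -777.60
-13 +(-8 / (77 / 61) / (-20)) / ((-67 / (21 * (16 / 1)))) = -53761 / 3685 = -14.59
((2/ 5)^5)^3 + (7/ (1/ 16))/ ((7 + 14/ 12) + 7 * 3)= 117187532768/ 30517578125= 3.84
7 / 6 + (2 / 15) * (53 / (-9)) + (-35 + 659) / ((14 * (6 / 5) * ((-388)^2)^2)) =2042547580007 / 5354250914880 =0.38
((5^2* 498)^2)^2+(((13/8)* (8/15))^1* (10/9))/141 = 91466125448793750026/3807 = 24025775006250000.01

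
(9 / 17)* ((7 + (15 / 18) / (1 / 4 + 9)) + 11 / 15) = 13026 / 3145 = 4.14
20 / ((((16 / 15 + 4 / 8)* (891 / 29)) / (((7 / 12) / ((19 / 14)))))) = 142100 / 795663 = 0.18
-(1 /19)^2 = -1 /361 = -0.00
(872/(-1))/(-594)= 436/297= 1.47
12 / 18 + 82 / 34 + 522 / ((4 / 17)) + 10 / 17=2222.17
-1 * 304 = -304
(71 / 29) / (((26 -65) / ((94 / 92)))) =-3337 / 52026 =-0.06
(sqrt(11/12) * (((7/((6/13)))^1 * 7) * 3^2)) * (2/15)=121.98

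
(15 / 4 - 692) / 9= -2753 / 36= -76.47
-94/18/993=-47/8937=-0.01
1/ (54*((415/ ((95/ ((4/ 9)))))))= 0.01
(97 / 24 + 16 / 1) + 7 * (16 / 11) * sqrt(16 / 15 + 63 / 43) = 112 * sqrt(1053285) / 7095 + 481 / 24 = 36.24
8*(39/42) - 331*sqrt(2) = 52/7 - 331*sqrt(2) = -460.68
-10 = -10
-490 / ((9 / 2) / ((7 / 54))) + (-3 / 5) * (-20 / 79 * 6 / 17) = -4588994 / 326349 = -14.06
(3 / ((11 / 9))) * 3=81 / 11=7.36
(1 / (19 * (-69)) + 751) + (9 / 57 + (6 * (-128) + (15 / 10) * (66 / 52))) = -1018423 / 68172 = -14.94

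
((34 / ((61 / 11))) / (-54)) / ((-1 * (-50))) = -187 / 82350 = -0.00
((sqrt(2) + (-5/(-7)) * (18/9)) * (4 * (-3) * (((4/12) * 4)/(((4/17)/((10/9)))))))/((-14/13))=4420 * sqrt(2)/63 + 44200/441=199.45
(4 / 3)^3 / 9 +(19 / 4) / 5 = 1.21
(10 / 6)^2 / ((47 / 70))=1750 / 423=4.14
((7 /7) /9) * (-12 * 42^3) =-98784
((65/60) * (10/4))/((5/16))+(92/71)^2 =156458/15123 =10.35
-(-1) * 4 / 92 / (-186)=-1 / 4278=-0.00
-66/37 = -1.78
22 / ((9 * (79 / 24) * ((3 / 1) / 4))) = 704 / 711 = 0.99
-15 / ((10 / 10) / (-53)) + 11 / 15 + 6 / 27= 35818 / 45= 795.96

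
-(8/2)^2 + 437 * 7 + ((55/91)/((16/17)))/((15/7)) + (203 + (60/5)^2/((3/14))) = 2445019/624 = 3918.30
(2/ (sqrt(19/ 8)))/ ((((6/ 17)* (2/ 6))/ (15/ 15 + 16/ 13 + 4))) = 2754* sqrt(38)/ 247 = 68.73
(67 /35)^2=4489 /1225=3.66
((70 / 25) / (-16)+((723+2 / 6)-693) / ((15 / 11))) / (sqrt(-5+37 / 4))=1589*sqrt(17) / 612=10.71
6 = 6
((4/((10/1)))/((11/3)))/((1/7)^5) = 100842/55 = 1833.49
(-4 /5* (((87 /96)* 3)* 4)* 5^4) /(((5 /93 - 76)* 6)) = 337125 /28252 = 11.93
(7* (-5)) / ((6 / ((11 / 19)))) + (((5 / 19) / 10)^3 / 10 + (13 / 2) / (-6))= -2447579 / 548720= -4.46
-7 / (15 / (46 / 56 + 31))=-297 / 20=-14.85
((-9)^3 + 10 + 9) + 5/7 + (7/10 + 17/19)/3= -942643/1330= -708.75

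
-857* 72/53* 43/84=-221106/371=-595.97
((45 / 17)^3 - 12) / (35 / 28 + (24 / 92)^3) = 1565600892 / 303127187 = 5.16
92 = 92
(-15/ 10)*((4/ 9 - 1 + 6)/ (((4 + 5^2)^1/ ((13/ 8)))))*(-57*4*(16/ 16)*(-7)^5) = -203415121/ 116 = -1753578.63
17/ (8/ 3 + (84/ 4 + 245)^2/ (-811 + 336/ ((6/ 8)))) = -6171/ 69788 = -0.09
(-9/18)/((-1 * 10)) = 1/20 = 0.05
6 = 6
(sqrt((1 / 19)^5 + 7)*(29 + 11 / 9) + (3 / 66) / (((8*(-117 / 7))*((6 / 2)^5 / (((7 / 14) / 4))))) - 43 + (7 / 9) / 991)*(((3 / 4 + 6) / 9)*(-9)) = 1705803397657 / 5877121536 - 204*sqrt(329321186) / 6859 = -249.49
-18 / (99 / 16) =-32 / 11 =-2.91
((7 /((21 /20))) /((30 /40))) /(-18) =-40 /81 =-0.49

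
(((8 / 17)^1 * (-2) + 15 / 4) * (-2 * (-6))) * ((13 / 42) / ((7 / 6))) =7449 / 833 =8.94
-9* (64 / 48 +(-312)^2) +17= -876091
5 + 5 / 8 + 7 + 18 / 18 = 109 / 8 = 13.62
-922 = -922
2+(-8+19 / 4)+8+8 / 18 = 259 / 36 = 7.19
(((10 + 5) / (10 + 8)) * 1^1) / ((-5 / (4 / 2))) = -1 / 3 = -0.33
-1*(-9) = 9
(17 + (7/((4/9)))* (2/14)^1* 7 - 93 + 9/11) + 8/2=-2439/44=-55.43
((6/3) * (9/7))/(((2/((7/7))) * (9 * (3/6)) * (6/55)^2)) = 3025/126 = 24.01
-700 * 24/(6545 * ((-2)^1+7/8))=1280/561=2.28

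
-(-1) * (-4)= -4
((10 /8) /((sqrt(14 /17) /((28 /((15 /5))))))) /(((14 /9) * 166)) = 15 * sqrt(238) /4648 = 0.05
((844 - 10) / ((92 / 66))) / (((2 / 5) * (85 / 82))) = 564201 / 391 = 1442.97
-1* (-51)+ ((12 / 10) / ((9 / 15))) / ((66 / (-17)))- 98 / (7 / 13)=-4340 / 33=-131.52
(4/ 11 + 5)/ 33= 59/ 363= 0.16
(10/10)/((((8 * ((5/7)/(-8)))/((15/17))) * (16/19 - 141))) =399/45271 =0.01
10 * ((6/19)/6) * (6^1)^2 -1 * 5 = 265/19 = 13.95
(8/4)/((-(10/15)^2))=-9/2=-4.50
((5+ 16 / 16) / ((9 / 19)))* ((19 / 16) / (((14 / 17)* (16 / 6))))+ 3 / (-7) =5753 / 896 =6.42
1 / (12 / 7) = 7 / 12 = 0.58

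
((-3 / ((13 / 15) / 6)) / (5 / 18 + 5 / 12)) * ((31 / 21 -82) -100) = 2456568 / 455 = 5399.05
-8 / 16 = -1 / 2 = -0.50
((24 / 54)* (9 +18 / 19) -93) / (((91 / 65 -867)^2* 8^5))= -42075 / 11662134345728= -0.00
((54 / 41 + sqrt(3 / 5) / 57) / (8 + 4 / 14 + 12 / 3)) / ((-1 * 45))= -21 / 8815 - 7 * sqrt(15) / 1102950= -0.00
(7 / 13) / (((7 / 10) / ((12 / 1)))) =120 / 13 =9.23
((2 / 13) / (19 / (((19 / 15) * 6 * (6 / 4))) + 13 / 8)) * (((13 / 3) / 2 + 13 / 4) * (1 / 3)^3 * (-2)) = -40 / 2133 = -0.02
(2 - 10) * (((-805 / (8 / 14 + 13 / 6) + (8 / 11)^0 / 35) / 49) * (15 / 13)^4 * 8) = 6667272000 / 9796423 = 680.58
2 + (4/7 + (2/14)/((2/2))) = 19/7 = 2.71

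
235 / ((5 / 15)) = 705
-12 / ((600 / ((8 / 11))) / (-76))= 304 / 275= 1.11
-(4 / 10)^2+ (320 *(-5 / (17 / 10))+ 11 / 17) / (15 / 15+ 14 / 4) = -800062 / 3825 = -209.17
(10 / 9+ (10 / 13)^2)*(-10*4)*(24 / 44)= -207200 / 5577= -37.15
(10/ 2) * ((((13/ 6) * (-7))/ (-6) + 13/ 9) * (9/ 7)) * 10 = 3575/ 14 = 255.36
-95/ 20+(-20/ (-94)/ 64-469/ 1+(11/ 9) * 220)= -204.86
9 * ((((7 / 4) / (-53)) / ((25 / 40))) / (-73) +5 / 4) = 871029 / 77380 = 11.26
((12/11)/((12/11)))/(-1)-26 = -27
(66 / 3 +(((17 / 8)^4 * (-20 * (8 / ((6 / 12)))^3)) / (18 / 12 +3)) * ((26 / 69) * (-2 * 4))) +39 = 694932601 / 621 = 1119054.11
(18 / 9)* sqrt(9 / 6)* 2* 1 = 4.90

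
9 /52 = 0.17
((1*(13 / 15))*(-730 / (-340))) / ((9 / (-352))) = -72.78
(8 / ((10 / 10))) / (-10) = -0.80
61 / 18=3.39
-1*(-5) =5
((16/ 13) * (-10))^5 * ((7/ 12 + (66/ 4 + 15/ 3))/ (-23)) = 6946816000000/ 25619217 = 271156.45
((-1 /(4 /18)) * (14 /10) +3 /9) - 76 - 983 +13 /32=-1064.56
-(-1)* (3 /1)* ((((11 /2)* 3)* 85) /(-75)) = -56.10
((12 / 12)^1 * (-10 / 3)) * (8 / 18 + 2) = -220 / 27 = -8.15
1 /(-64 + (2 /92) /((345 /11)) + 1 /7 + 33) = -111090 /3427843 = -0.03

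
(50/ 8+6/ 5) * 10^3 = 7450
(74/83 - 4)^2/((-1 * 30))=-11094/34445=-0.32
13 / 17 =0.76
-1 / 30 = -0.03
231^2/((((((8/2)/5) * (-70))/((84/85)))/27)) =-4322241/170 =-25424.95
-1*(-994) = 994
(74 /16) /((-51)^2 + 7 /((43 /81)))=0.00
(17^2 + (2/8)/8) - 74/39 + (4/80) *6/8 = 1791949/6240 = 287.17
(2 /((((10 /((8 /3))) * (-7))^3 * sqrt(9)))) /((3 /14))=-256 /1488375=-0.00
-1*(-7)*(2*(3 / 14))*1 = 3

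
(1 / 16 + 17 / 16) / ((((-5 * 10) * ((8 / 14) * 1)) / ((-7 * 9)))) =3969 / 1600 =2.48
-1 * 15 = -15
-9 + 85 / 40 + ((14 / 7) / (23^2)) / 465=-13529159 / 1967880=-6.87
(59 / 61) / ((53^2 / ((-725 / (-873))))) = 42775 / 149587677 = 0.00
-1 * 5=-5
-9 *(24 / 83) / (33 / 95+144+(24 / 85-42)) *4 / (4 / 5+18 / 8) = -9302400 / 279725687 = -0.03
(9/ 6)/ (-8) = -3/ 16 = -0.19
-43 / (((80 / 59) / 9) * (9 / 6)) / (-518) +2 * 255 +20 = 530.37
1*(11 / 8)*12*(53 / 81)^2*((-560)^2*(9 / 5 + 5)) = 32945749760 / 2187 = 15064357.46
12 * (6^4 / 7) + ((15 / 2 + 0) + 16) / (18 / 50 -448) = 348076639 / 156674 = 2221.66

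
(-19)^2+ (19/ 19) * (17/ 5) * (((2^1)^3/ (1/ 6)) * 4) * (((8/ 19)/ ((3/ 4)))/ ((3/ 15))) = 41675/ 19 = 2193.42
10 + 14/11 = 124/11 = 11.27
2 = 2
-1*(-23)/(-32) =-23/32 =-0.72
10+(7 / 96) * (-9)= 299 / 32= 9.34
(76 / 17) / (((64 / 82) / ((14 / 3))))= 5453 / 204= 26.73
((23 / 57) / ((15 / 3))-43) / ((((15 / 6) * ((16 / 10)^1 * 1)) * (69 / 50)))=-30580 / 3933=-7.78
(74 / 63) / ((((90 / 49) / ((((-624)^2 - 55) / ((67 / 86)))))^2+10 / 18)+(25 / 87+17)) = 103144580436128019551 / 1566826737017652867719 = 0.07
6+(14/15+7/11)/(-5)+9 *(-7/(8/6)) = -137161/3300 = -41.56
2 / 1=2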